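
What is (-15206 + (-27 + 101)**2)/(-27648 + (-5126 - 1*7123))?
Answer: 9730/39897 ≈ 0.24388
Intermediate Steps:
(-15206 + (-27 + 101)**2)/(-27648 + (-5126 - 1*7123)) = (-15206 + 74**2)/(-27648 + (-5126 - 7123)) = (-15206 + 5476)/(-27648 - 12249) = -9730/(-39897) = -9730*(-1/39897) = 9730/39897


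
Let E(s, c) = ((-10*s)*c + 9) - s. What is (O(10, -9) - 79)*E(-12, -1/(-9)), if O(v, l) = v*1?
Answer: -2369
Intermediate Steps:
O(v, l) = v
E(s, c) = 9 - s - 10*c*s (E(s, c) = (-10*c*s + 9) - s = (9 - 10*c*s) - s = 9 - s - 10*c*s)
(O(10, -9) - 79)*E(-12, -1/(-9)) = (10 - 79)*(9 - 1*(-12) - 10*(-1/(-9))*(-12)) = -69*(9 + 12 - 10*(-1*(-1/9))*(-12)) = -69*(9 + 12 - 10*1/9*(-12)) = -69*(9 + 12 + 40/3) = -69*103/3 = -2369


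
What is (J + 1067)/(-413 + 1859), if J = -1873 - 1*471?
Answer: -1277/1446 ≈ -0.88313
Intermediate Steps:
J = -2344 (J = -1873 - 471 = -2344)
(J + 1067)/(-413 + 1859) = (-2344 + 1067)/(-413 + 1859) = -1277/1446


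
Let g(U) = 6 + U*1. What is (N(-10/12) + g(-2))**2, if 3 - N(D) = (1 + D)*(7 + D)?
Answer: 46225/1296 ≈ 35.667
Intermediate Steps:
g(U) = 6 + U
N(D) = 3 - (1 + D)*(7 + D)
(N(-10/12) + g(-2))**2 = ((-4 - (-10/12)**2 - (-80)/12) + (6 - 2))**2 = ((-4 - (-10*1/12)**2 - (-80)/12) + 4)**2 = ((-4 - (-5/6)**2 - 8*(-5/6)) + 4)**2 = ((-4 - 1*25/36 + 20/3) + 4)**2 = ((-4 - 25/36 + 20/3) + 4)**2 = (71/36 + 4)**2 = (215/36)**2 = 46225/1296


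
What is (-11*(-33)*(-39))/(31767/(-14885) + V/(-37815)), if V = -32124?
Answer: 531242628345/48206891 ≈ 11020.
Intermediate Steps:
(-11*(-33)*(-39))/(31767/(-14885) + V/(-37815)) = (-11*(-33)*(-39))/(31767/(-14885) - 32124/(-37815)) = (363*(-39))/(31767*(-1/14885) - 32124*(-1/37815)) = -14157/(-31767/14885 + 10708/12605) = -14157/(-48206891/37525085) = -14157*(-37525085/48206891) = 531242628345/48206891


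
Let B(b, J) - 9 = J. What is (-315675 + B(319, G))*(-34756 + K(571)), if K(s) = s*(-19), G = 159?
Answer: 14388696735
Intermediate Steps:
B(b, J) = 9 + J
K(s) = -19*s
(-315675 + B(319, G))*(-34756 + K(571)) = (-315675 + (9 + 159))*(-34756 - 19*571) = (-315675 + 168)*(-34756 - 10849) = -315507*(-45605) = 14388696735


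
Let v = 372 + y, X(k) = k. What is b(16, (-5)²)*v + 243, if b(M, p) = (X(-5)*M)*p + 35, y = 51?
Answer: -830952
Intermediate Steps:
b(M, p) = 35 - 5*M*p (b(M, p) = (-5*M)*p + 35 = -5*M*p + 35 = 35 - 5*M*p)
v = 423 (v = 372 + 51 = 423)
b(16, (-5)²)*v + 243 = (35 - 5*16*(-5)²)*423 + 243 = (35 - 5*16*25)*423 + 243 = (35 - 2000)*423 + 243 = -1965*423 + 243 = -831195 + 243 = -830952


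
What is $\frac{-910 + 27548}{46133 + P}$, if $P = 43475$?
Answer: $\frac{13319}{44804} \approx 0.29727$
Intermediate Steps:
$\frac{-910 + 27548}{46133 + P} = \frac{-910 + 27548}{46133 + 43475} = \frac{26638}{89608} = 26638 \cdot \frac{1}{89608} = \frac{13319}{44804}$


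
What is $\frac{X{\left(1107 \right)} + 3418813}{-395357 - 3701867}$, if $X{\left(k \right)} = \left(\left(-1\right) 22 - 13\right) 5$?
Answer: $- \frac{1709319}{2048612} \approx -0.83438$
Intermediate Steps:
$X{\left(k \right)} = -175$ ($X{\left(k \right)} = \left(-22 - 13\right) 5 = \left(-35\right) 5 = -175$)
$\frac{X{\left(1107 \right)} + 3418813}{-395357 - 3701867} = \frac{-175 + 3418813}{-395357 - 3701867} = \frac{3418638}{-4097224} = 3418638 \left(- \frac{1}{4097224}\right) = - \frac{1709319}{2048612}$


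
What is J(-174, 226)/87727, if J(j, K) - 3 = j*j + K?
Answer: 30505/87727 ≈ 0.34773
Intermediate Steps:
J(j, K) = 3 + K + j² (J(j, K) = 3 + (j*j + K) = 3 + (j² + K) = 3 + (K + j²) = 3 + K + j²)
J(-174, 226)/87727 = (3 + 226 + (-174)²)/87727 = (3 + 226 + 30276)*(1/87727) = 30505*(1/87727) = 30505/87727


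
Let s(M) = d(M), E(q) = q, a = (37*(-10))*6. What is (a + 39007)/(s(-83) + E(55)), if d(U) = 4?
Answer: 36787/59 ≈ 623.51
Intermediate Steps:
a = -2220 (a = -370*6 = -2220)
s(M) = 4
(a + 39007)/(s(-83) + E(55)) = (-2220 + 39007)/(4 + 55) = 36787/59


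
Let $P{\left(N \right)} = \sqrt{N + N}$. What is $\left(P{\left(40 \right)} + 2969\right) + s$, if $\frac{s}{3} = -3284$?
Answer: $-6883 + 4 \sqrt{5} \approx -6874.1$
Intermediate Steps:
$s = -9852$ ($s = 3 \left(-3284\right) = -9852$)
$P{\left(N \right)} = \sqrt{2} \sqrt{N}$ ($P{\left(N \right)} = \sqrt{2 N} = \sqrt{2} \sqrt{N}$)
$\left(P{\left(40 \right)} + 2969\right) + s = \left(\sqrt{2} \sqrt{40} + 2969\right) - 9852 = \left(\sqrt{2} \cdot 2 \sqrt{10} + 2969\right) - 9852 = \left(4 \sqrt{5} + 2969\right) - 9852 = \left(2969 + 4 \sqrt{5}\right) - 9852 = -6883 + 4 \sqrt{5}$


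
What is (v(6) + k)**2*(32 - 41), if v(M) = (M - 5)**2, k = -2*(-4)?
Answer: -729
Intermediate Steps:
k = 8
v(M) = (-5 + M)**2
(v(6) + k)**2*(32 - 41) = ((-5 + 6)**2 + 8)**2*(32 - 41) = (1**2 + 8)**2*(-9) = (1 + 8)**2*(-9) = 9**2*(-9) = 81*(-9) = -729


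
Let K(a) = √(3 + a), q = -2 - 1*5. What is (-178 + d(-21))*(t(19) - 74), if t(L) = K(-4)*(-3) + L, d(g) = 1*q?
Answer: 10175 + 555*I ≈ 10175.0 + 555.0*I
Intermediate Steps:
q = -7 (q = -2 - 5 = -7)
d(g) = -7 (d(g) = 1*(-7) = -7)
t(L) = L - 3*I (t(L) = √(3 - 4)*(-3) + L = √(-1)*(-3) + L = I*(-3) + L = -3*I + L = L - 3*I)
(-178 + d(-21))*(t(19) - 74) = (-178 - 7)*((19 - 3*I) - 74) = -185*(-55 - 3*I) = 10175 + 555*I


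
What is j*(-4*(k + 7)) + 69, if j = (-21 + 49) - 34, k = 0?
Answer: 237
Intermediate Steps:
j = -6 (j = 28 - 34 = -6)
j*(-4*(k + 7)) + 69 = -(-24)*(0 + 7) + 69 = -(-24)*7 + 69 = -6*(-28) + 69 = 168 + 69 = 237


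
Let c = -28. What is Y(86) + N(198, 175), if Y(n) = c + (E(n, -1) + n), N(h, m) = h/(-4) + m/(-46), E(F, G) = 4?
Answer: 200/23 ≈ 8.6956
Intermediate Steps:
N(h, m) = -h/4 - m/46 (N(h, m) = h*(-¼) + m*(-1/46) = -h/4 - m/46)
Y(n) = -24 + n (Y(n) = -28 + (4 + n) = -24 + n)
Y(86) + N(198, 175) = (-24 + 86) + (-¼*198 - 1/46*175) = 62 + (-99/2 - 175/46) = 62 - 1226/23 = 200/23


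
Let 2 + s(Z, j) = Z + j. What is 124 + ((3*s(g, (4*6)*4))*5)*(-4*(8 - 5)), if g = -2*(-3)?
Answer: -17876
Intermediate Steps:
g = 6
s(Z, j) = -2 + Z + j (s(Z, j) = -2 + (Z + j) = -2 + Z + j)
124 + ((3*s(g, (4*6)*4))*5)*(-4*(8 - 5)) = 124 + ((3*(-2 + 6 + (4*6)*4))*5)*(-4*(8 - 5)) = 124 + ((3*(-2 + 6 + 24*4))*5)*(-4*3) = 124 + ((3*(-2 + 6 + 96))*5)*(-12) = 124 + ((3*100)*5)*(-12) = 124 + (300*5)*(-12) = 124 + 1500*(-12) = 124 - 18000 = -17876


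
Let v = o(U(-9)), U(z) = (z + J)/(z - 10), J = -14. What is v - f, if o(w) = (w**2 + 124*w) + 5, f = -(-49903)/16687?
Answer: 925167631/6024007 ≈ 153.58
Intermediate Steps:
U(z) = (-14 + z)/(-10 + z) (U(z) = (z - 14)/(z - 10) = (-14 + z)/(-10 + z))
f = 49903/16687 (f = -(-49903)/16687 = -1*(-49903/16687) = 49903/16687 ≈ 2.9905)
o(w) = 5 + w**2 + 124*w
v = 56522/361 (v = 5 + ((-14 - 9)/(-10 - 9))**2 + 124*((-14 - 9)/(-10 - 9)) = 5 + (-23/(-19))**2 + 124*(-23/(-19)) = 5 + (-1/19*(-23))**2 + 124*(-1/19*(-23)) = 5 + (23/19)**2 + 124*(23/19) = 5 + 529/361 + 2852/19 = 56522/361 ≈ 156.57)
v - f = 56522/361 - 1*49903/16687 = 56522/361 - 49903/16687 = 925167631/6024007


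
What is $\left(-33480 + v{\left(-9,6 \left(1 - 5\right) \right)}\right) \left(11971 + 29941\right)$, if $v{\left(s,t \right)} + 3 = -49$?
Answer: $-1405393184$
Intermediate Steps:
$v{\left(s,t \right)} = -52$ ($v{\left(s,t \right)} = -3 - 49 = -52$)
$\left(-33480 + v{\left(-9,6 \left(1 - 5\right) \right)}\right) \left(11971 + 29941\right) = \left(-33480 - 52\right) \left(11971 + 29941\right) = \left(-33532\right) 41912 = -1405393184$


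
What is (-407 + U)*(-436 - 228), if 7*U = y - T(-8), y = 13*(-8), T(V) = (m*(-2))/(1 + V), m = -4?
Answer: 13720232/49 ≈ 2.8000e+5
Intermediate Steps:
T(V) = 8/(1 + V) (T(V) = (-4*(-2))/(1 + V) = 8/(1 + V))
y = -104
U = -720/49 (U = (-104 - 8/(1 - 8))/7 = (-104 - 8/(-7))/7 = (-104 - 8*(-1)/7)/7 = (-104 - 1*(-8/7))/7 = (-104 + 8/7)/7 = (1/7)*(-720/7) = -720/49 ≈ -14.694)
(-407 + U)*(-436 - 228) = (-407 - 720/49)*(-436 - 228) = -20663/49*(-664) = 13720232/49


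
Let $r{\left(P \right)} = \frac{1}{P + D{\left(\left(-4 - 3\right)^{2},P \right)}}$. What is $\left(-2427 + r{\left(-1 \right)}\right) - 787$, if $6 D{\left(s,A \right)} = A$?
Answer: $- \frac{22504}{7} \approx -3214.9$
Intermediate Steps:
$D{\left(s,A \right)} = \frac{A}{6}$
$r{\left(P \right)} = \frac{6}{7 P}$ ($r{\left(P \right)} = \frac{1}{P + \frac{P}{6}} = \frac{1}{\frac{7}{6} P} = \frac{6}{7 P}$)
$\left(-2427 + r{\left(-1 \right)}\right) - 787 = \left(-2427 + \frac{6}{7 \left(-1\right)}\right) - 787 = \left(-2427 + \frac{6}{7} \left(-1\right)\right) - 787 = \left(-2427 - \frac{6}{7}\right) - 787 = - \frac{16995}{7} - 787 = - \frac{22504}{7}$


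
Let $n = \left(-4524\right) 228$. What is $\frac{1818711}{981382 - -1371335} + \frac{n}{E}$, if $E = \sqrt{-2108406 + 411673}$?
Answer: $\frac{202079}{261413} + \frac{1031472 i \sqrt{1696733}}{1696733} \approx 0.77303 + 791.86 i$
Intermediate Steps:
$E = i \sqrt{1696733}$ ($E = \sqrt{-1696733} = i \sqrt{1696733} \approx 1302.6 i$)
$n = -1031472$
$\frac{1818711}{981382 - -1371335} + \frac{n}{E} = \frac{1818711}{981382 - -1371335} - \frac{1031472}{i \sqrt{1696733}} = \frac{1818711}{981382 + 1371335} - 1031472 \left(- \frac{i \sqrt{1696733}}{1696733}\right) = \frac{1818711}{2352717} + \frac{1031472 i \sqrt{1696733}}{1696733} = 1818711 \cdot \frac{1}{2352717} + \frac{1031472 i \sqrt{1696733}}{1696733} = \frac{202079}{261413} + \frac{1031472 i \sqrt{1696733}}{1696733}$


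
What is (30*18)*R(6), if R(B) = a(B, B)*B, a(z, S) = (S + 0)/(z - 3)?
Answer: 6480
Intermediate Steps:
a(z, S) = S/(-3 + z)
R(B) = B²/(-3 + B) (R(B) = (B/(-3 + B))*B = B²/(-3 + B))
(30*18)*R(6) = (30*18)*(6²/(-3 + 6)) = 540*(36/3) = 540*(36*(⅓)) = 540*12 = 6480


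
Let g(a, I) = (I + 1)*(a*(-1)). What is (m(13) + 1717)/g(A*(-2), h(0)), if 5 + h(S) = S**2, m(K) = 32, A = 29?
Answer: -1749/232 ≈ -7.5388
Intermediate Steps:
h(S) = -5 + S**2
g(a, I) = -a*(1 + I) (g(a, I) = (1 + I)*(-a) = -a*(1 + I))
(m(13) + 1717)/g(A*(-2), h(0)) = (32 + 1717)/((-29*(-2)*(1 + (-5 + 0**2)))) = 1749/((-1*(-58)*(1 + (-5 + 0)))) = 1749/((-1*(-58)*(1 - 5))) = 1749/((-1*(-58)*(-4))) = 1749/(-232) = 1749*(-1/232) = -1749/232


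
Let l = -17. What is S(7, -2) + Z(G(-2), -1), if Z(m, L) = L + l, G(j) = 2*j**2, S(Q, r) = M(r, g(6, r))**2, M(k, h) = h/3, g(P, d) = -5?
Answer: -137/9 ≈ -15.222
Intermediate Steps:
M(k, h) = h/3 (M(k, h) = h*(1/3) = h/3)
S(Q, r) = 25/9 (S(Q, r) = ((1/3)*(-5))**2 = (-5/3)**2 = 25/9)
Z(m, L) = -17 + L (Z(m, L) = L - 17 = -17 + L)
S(7, -2) + Z(G(-2), -1) = 25/9 + (-17 - 1) = 25/9 - 18 = -137/9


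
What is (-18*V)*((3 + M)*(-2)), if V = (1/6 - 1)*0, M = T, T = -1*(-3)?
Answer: 0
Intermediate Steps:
T = 3
M = 3
V = 0 (V = (1/6 - 1)*0 = -5/6*0 = 0)
(-18*V)*((3 + M)*(-2)) = (-18*0)*((3 + 3)*(-2)) = 0*(6*(-2)) = 0*(-12) = 0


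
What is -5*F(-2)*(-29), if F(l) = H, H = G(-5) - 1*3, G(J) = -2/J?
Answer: -377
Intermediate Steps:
H = -13/5 (H = -2/(-5) - 1*3 = -2*(-1/5) - 3 = 2/5 - 3 = -13/5 ≈ -2.6000)
F(l) = -13/5
-5*F(-2)*(-29) = -5*(-13/5)*(-29) = 13*(-29) = -377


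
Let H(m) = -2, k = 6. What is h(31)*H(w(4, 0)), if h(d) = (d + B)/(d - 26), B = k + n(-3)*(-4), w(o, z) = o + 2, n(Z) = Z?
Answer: -98/5 ≈ -19.600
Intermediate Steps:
w(o, z) = 2 + o
B = 18 (B = 6 - 3*(-4) = 6 + 12 = 18)
h(d) = (18 + d)/(-26 + d) (h(d) = (d + 18)/(d - 26) = (18 + d)/(-26 + d))
h(31)*H(w(4, 0)) = ((18 + 31)/(-26 + 31))*(-2) = (49/5)*(-2) = -98/5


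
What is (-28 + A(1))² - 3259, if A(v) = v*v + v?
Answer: -2583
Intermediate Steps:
A(v) = v + v² (A(v) = v² + v = v + v²)
(-28 + A(1))² - 3259 = (-28 + 1*(1 + 1))² - 3259 = (-28 + 1*2)² - 3259 = (-28 + 2)² - 3259 = (-26)² - 3259 = 676 - 3259 = -2583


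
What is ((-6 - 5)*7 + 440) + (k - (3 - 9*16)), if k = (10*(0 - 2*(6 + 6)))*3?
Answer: -216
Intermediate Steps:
k = -720 (k = (10*(0 - 2*12))*3 = (10*(0 - 1*24))*3 = (10*(0 - 24))*3 = (10*(-24))*3 = -240*3 = -720)
((-6 - 5)*7 + 440) + (k - (3 - 9*16)) = ((-6 - 5)*7 + 440) + (-720 - (3 - 9*16)) = (-11*7 + 440) + (-720 - (3 - 144)) = (-77 + 440) + (-720 - 1*(-141)) = 363 + (-720 + 141) = 363 - 579 = -216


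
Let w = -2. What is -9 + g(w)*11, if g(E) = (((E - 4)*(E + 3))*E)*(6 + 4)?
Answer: 1311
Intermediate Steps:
g(E) = 10*E*(-4 + E)*(3 + E) (g(E) = (((-4 + E)*(3 + E))*E)*10 = (E*(-4 + E)*(3 + E))*10 = 10*E*(-4 + E)*(3 + E))
-9 + g(w)*11 = -9 + (10*(-2)*(-12 + (-2)² - 1*(-2)))*11 = -9 + (10*(-2)*(-12 + 4 + 2))*11 = -9 + (10*(-2)*(-6))*11 = -9 + 120*11 = -9 + 1320 = 1311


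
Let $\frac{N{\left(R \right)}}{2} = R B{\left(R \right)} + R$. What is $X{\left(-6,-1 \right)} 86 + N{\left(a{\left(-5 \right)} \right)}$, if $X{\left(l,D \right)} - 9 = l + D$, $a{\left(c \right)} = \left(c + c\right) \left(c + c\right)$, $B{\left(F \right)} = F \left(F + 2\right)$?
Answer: $2040372$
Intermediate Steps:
$B{\left(F \right)} = F \left(2 + F\right)$
$a{\left(c \right)} = 4 c^{2}$ ($a{\left(c \right)} = 2 c 2 c = 4 c^{2}$)
$N{\left(R \right)} = 2 R + 2 R^{2} \left(2 + R\right)$ ($N{\left(R \right)} = 2 \left(R R \left(2 + R\right) + R\right) = 2 \left(R^{2} \left(2 + R\right) + R\right) = 2 \left(R + R^{2} \left(2 + R\right)\right) = 2 R + 2 R^{2} \left(2 + R\right)$)
$X{\left(l,D \right)} = 9 + D + l$ ($X{\left(l,D \right)} = 9 + \left(l + D\right) = 9 + \left(D + l\right) = 9 + D + l$)
$X{\left(-6,-1 \right)} 86 + N{\left(a{\left(-5 \right)} \right)} = \left(9 - 1 - 6\right) 86 + 2 \cdot 4 \left(-5\right)^{2} \left(1 + 4 \left(-5\right)^{2} \left(2 + 4 \left(-5\right)^{2}\right)\right) = 2 \cdot 86 + 2 \cdot 4 \cdot 25 \left(1 + 4 \cdot 25 \left(2 + 4 \cdot 25\right)\right) = 172 + 2 \cdot 100 \left(1 + 100 \left(2 + 100\right)\right) = 172 + 2 \cdot 100 \left(1 + 100 \cdot 102\right) = 172 + 2 \cdot 100 \left(1 + 10200\right) = 172 + 2 \cdot 100 \cdot 10201 = 172 + 2040200 = 2040372$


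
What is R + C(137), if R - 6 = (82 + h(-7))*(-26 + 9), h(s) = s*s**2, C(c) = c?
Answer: 4580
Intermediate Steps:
h(s) = s**3
R = 4443 (R = 6 + (82 + (-7)**3)*(-26 + 9) = 6 + (82 - 343)*(-17) = 6 - 261*(-17) = 6 + 4437 = 4443)
R + C(137) = 4443 + 137 = 4580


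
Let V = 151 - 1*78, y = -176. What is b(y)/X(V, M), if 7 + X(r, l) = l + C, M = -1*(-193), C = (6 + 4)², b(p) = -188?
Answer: -94/143 ≈ -0.65734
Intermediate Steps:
V = 73 (V = 151 - 78 = 73)
C = 100 (C = 10² = 100)
M = 193
X(r, l) = 93 + l (X(r, l) = -7 + (l + 100) = -7 + (100 + l) = 93 + l)
b(y)/X(V, M) = -188/(93 + 193) = -188/286 = -188*1/286 = -94/143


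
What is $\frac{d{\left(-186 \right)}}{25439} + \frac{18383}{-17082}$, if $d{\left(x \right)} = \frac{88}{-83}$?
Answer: $- \frac{38816049587}{36067566834} \approx -1.0762$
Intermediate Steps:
$d{\left(x \right)} = - \frac{88}{83}$ ($d{\left(x \right)} = 88 \left(- \frac{1}{83}\right) = - \frac{88}{83}$)
$\frac{d{\left(-186 \right)}}{25439} + \frac{18383}{-17082} = - \frac{88}{83 \cdot 25439} + \frac{18383}{-17082} = \left(- \frac{88}{83}\right) \frac{1}{25439} + 18383 \left(- \frac{1}{17082}\right) = - \frac{88}{2111437} - \frac{18383}{17082} = - \frac{38816049587}{36067566834}$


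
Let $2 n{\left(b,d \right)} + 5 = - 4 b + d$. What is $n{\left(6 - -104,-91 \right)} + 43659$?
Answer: $43391$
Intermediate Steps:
$n{\left(b,d \right)} = - \frac{5}{2} + \frac{d}{2} - 2 b$ ($n{\left(b,d \right)} = - \frac{5}{2} + \frac{- 4 b + d}{2} = - \frac{5}{2} + \frac{d - 4 b}{2} = - \frac{5}{2} - \left(2 b - \frac{d}{2}\right) = - \frac{5}{2} + \frac{d}{2} - 2 b$)
$n{\left(6 - -104,-91 \right)} + 43659 = \left(- \frac{5}{2} + \frac{1}{2} \left(-91\right) - 2 \left(6 - -104\right)\right) + 43659 = \left(- \frac{5}{2} - \frac{91}{2} - 2 \left(6 + 104\right)\right) + 43659 = \left(- \frac{5}{2} - \frac{91}{2} - 220\right) + 43659 = -268 + 43659 = 43391$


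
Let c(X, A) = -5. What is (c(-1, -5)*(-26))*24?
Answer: 3120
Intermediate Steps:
(c(-1, -5)*(-26))*24 = -5*(-26)*24 = 130*24 = 3120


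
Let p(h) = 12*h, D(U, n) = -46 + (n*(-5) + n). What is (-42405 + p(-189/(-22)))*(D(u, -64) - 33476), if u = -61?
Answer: 15479368386/11 ≈ 1.4072e+9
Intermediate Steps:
D(U, n) = -46 - 4*n (D(U, n) = -46 + (-5*n + n) = -46 - 4*n)
(-42405 + p(-189/(-22)))*(D(u, -64) - 33476) = (-42405 + 12*(-189/(-22)))*((-46 - 4*(-64)) - 33476) = (-42405 + 12*(-189*(-1/22)))*((-46 + 256) - 33476) = (-42405 + 12*(189/22))*(210 - 33476) = (-42405 + 1134/11)*(-33266) = -465321/11*(-33266) = 15479368386/11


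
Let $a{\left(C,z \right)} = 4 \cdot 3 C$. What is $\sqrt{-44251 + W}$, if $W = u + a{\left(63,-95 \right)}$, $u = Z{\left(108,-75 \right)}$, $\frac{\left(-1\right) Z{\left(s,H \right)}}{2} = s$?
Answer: $i \sqrt{43711} \approx 209.07 i$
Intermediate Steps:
$a{\left(C,z \right)} = 12 C$
$Z{\left(s,H \right)} = - 2 s$
$u = -216$ ($u = \left(-2\right) 108 = -216$)
$W = 540$ ($W = -216 + 12 \cdot 63 = -216 + 756 = 540$)
$\sqrt{-44251 + W} = \sqrt{-44251 + 540} = \sqrt{-43711} = i \sqrt{43711}$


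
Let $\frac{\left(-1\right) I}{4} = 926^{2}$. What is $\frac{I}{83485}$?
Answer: $- \frac{3429904}{83485} \approx -41.084$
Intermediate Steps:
$I = -3429904$ ($I = - 4 \cdot 926^{2} = \left(-4\right) 857476 = -3429904$)
$\frac{I}{83485} = - \frac{3429904}{83485}$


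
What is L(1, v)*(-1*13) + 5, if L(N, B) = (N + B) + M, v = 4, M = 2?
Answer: -86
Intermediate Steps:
L(N, B) = 2 + B + N (L(N, B) = (N + B) + 2 = (B + N) + 2 = 2 + B + N)
L(1, v)*(-1*13) + 5 = (2 + 4 + 1)*(-1*13) + 5 = 7*(-13) + 5 = -91 + 5 = -86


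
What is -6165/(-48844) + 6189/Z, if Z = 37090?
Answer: 265477683/905811980 ≈ 0.29308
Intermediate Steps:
-6165/(-48844) + 6189/Z = -6165/(-48844) + 6189/37090 = -6165*(-1/48844) + 6189*(1/37090) = 6165/48844 + 6189/37090 = 265477683/905811980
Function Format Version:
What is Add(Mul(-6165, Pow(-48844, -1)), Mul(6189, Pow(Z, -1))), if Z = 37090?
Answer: Rational(265477683, 905811980) ≈ 0.29308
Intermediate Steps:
Add(Mul(-6165, Pow(-48844, -1)), Mul(6189, Pow(Z, -1))) = Add(Mul(-6165, Pow(-48844, -1)), Mul(6189, Pow(37090, -1))) = Add(Mul(-6165, Rational(-1, 48844)), Mul(6189, Rational(1, 37090))) = Add(Rational(6165, 48844), Rational(6189, 37090)) = Rational(265477683, 905811980)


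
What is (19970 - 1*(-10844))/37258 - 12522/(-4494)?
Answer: 50418566/13953121 ≈ 3.6134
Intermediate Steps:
(19970 - 1*(-10844))/37258 - 12522/(-4494) = (19970 + 10844)*(1/37258) - 12522*(-1/4494) = 30814*(1/37258) + 2087/749 = 15407/18629 + 2087/749 = 50418566/13953121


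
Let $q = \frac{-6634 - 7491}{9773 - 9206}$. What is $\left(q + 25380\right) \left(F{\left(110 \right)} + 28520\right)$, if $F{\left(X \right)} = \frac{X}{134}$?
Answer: $\frac{1308174603325}{1809} \approx 7.2315 \cdot 10^{8}$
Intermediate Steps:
$F{\left(X \right)} = \frac{X}{134}$ ($F{\left(X \right)} = X \frac{1}{134} = \frac{X}{134}$)
$q = - \frac{14125}{567} \approx -24.912$
$\left(q + 25380\right) \left(F{\left(110 \right)} + 28520\right) = \left(- \frac{14125}{567} + 25380\right) \left(\frac{1}{134} \cdot 110 + 28520\right) = \frac{14376335 \left(\frac{55}{67} + 28520\right)}{567} = \frac{14376335}{567} \cdot \frac{1910895}{67} = \frac{1308174603325}{1809}$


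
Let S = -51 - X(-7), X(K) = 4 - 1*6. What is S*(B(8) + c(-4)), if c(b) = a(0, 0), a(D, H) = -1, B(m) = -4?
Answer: 245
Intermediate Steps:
X(K) = -2 (X(K) = 4 - 6 = -2)
S = -49 (S = -51 - 1*(-2) = -51 + 2 = -49)
c(b) = -1
S*(B(8) + c(-4)) = -49*(-4 - 1) = -49*(-5) = 245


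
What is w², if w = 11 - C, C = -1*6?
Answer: 289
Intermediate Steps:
C = -6
w = 17 (w = 11 - 1*(-6) = 11 + 6 = 17)
w² = 17² = 289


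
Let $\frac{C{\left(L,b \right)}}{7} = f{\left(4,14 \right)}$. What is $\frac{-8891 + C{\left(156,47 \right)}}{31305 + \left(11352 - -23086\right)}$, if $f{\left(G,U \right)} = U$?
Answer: $- \frac{8793}{65743} \approx -0.13375$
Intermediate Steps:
$C{\left(L,b \right)} = 98$ ($C{\left(L,b \right)} = 7 \cdot 14 = 98$)
$\frac{-8891 + C{\left(156,47 \right)}}{31305 + \left(11352 - -23086\right)} = \frac{-8891 + 98}{31305 + \left(11352 - -23086\right)} = - \frac{8793}{31305 + \left(11352 + 23086\right)} = - \frac{8793}{31305 + 34438} = - \frac{8793}{65743}$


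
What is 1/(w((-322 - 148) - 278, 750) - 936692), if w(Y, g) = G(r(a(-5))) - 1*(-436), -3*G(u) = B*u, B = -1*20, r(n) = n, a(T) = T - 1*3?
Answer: -3/2808928 ≈ -1.0680e-6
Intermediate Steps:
a(T) = -3 + T (a(T) = T - 3 = -3 + T)
B = -20
G(u) = 20*u/3 (G(u) = -(-20)*u/3 = 20*u/3)
w(Y, g) = 1148/3 (w(Y, g) = 20*(-3 - 5)/3 - 1*(-436) = (20/3)*(-8) + 436 = -160/3 + 436 = 1148/3)
1/(w((-322 - 148) - 278, 750) - 936692) = 1/(1148/3 - 936692) = 1/(-2808928/3) = -3/2808928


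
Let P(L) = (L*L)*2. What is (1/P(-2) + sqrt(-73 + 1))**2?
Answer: -4607/64 + 3*I*sqrt(2)/2 ≈ -71.984 + 2.1213*I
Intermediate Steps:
P(L) = 2*L**2 (P(L) = L**2*2 = 2*L**2)
(1/P(-2) + sqrt(-73 + 1))**2 = (1/(2*(-2)**2) + sqrt(-73 + 1))**2 = (1/(2*4) + sqrt(-72))**2 = (1/8 + 6*I*sqrt(2))**2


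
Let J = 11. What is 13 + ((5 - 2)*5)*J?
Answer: 178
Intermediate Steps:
13 + ((5 - 2)*5)*J = 13 + ((5 - 2)*5)*11 = 13 + (3*5)*11 = 13 + 15*11 = 13 + 165 = 178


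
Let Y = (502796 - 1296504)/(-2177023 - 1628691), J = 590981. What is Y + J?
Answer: 1124552729571/1902857 ≈ 5.9098e+5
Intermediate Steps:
Y = 396854/1902857 (Y = -793708/(-3805714) = -793708*(-1/3805714) = 396854/1902857 ≈ 0.20856)
Y + J = 396854/1902857 + 590981 = 1124552729571/1902857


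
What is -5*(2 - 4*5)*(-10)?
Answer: -900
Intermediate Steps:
-5*(2 - 4*5)*(-10) = -5*(2 - 20)*(-10) = -5*(-18)*(-10) = 90*(-10) = -900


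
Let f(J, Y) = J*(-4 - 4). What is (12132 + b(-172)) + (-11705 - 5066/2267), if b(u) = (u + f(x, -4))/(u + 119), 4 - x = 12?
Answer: 51280815/120151 ≈ 426.80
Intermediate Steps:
x = -8 (x = 4 - 1*12 = 4 - 12 = -8)
f(J, Y) = -8*J (f(J, Y) = J*(-8) = -8*J)
b(u) = (64 + u)/(119 + u) (b(u) = (u - 8*(-8))/(u + 119) = (u + 64)/(119 + u) = (64 + u)/(119 + u))
(12132 + b(-172)) + (-11705 - 5066/2267) = (12132 + (64 - 172)/(119 - 172)) + (-11705 - 5066/2267) = (12132 - 108/(-53)) + (-11705 - 5066*1/2267) = (12132 - 1/53*(-108)) + (-11705 - 5066/2267) = (12132 + 108/53) - 26540301/2267 = 643104/53 - 26540301/2267 = 51280815/120151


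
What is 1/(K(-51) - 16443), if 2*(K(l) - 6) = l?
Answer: -2/32925 ≈ -6.0744e-5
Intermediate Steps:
K(l) = 6 + l/2
1/(K(-51) - 16443) = 1/((6 + (½)*(-51)) - 16443) = 1/((6 - 51/2) - 16443) = 1/(-39/2 - 16443) = 1/(-32925/2) = -2/32925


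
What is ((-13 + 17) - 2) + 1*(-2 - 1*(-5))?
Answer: 5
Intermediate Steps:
((-13 + 17) - 2) + 1*(-2 - 1*(-5)) = (4 - 2) + 1*(-2 + 5) = 2 + 1*3 = 2 + 3 = 5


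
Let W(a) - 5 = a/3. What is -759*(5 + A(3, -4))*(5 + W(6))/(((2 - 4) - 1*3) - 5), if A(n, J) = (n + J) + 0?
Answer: 18216/5 ≈ 3643.2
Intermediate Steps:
W(a) = 5 + a/3
A(n, J) = J + n (A(n, J) = (J + n) + 0 = J + n)
-759*(5 + A(3, -4))*(5 + W(6))/(((2 - 4) - 1*3) - 5) = -759*(5 + (-4 + 3))*(5 + (5 + (1/3)*6))/(((2 - 4) - 1*3) - 5) = -759*(5 - 1)*(5 + (5 + 2))/((-2 - 3) - 5) = -3036*(5 + 7)/(-5 - 5) = -3036*12/(-10) = -3036*12*(-1/10) = -3036*(-6)/5 = -759*(-24/5) = 18216/5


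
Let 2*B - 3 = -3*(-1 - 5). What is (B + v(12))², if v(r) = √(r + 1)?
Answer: 493/4 + 21*√13 ≈ 198.97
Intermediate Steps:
B = 21/2 (B = 3/2 + (-3*(-1 - 5))/2 = 3/2 + (-3*(-6))/2 = 3/2 + (½)*18 = 3/2 + 9 = 21/2 ≈ 10.500)
v(r) = √(1 + r)
(B + v(12))² = (21/2 + √(1 + 12))² = (21/2 + √13)²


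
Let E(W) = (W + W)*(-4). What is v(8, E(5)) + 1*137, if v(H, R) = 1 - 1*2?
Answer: 136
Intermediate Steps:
E(W) = -8*W (E(W) = (2*W)*(-4) = -8*W)
v(H, R) = -1 (v(H, R) = 1 - 2 = -1)
v(8, E(5)) + 1*137 = -1 + 1*137 = -1 + 137 = 136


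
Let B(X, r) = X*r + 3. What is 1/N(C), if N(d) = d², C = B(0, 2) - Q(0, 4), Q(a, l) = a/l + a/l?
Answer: ⅑ ≈ 0.11111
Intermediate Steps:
B(X, r) = 3 + X*r
Q(a, l) = 2*a/l
C = 3 (C = (3 + 0*2) - 2*0/4 = (3 + 0) - 2*0/4 = 3 - 1*0 = 3 + 0 = 3)
1/N(C) = 1/(3²) = 1/9 = ⅑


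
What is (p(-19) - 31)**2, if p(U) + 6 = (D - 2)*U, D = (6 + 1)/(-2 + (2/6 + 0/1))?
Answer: 163216/25 ≈ 6528.6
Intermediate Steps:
D = -21/5 (D = 7/(-2 + (2*(1/6) + 0*1)) = 7/(-2 + (1/3 + 0)) = 7/(-2 + 1/3) = 7/(-5/3) = 7*(-3/5) = -21/5 ≈ -4.2000)
p(U) = -6 - 31*U/5 (p(U) = -6 + (-21/5 - 2)*U = -6 - 31*U/5)
(p(-19) - 31)**2 = ((-6 - 31/5*(-19)) - 31)**2 = ((-6 + 589/5) - 31)**2 = (559/5 - 31)**2 = (404/5)**2 = 163216/25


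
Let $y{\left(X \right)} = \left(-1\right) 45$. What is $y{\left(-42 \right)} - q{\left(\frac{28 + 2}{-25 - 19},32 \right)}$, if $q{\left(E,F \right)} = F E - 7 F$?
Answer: $\frac{2209}{11} \approx 200.82$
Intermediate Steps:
$q{\left(E,F \right)} = - 7 F + E F$ ($q{\left(E,F \right)} = E F - 7 F = - 7 F + E F$)
$y{\left(X \right)} = -45$
$y{\left(-42 \right)} - q{\left(\frac{28 + 2}{-25 - 19},32 \right)} = -45 - 32 \left(-7 + \frac{28 + 2}{-25 - 19}\right) = -45 - 32 \left(-7 + \frac{30}{-44}\right) = -45 - 32 \left(-7 + 30 \left(- \frac{1}{44}\right)\right) = -45 - 32 \left(-7 - \frac{15}{22}\right) = -45 - 32 \left(- \frac{169}{22}\right) = -45 - - \frac{2704}{11} = -45 + \frac{2704}{11} = \frac{2209}{11}$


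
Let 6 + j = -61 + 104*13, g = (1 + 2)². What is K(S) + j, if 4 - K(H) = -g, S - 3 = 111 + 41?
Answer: 1298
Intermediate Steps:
g = 9 (g = 3² = 9)
S = 155 (S = 3 + (111 + 41) = 3 + 152 = 155)
K(H) = 13 (K(H) = 4 - (-1)*9 = 4 - 1*(-9) = 4 + 9 = 13)
j = 1285 (j = -6 + (-61 + 104*13) = -6 + (-61 + 1352) = -6 + 1291 = 1285)
K(S) + j = 13 + 1285 = 1298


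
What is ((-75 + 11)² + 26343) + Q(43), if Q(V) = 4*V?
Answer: 30611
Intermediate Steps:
((-75 + 11)² + 26343) + Q(43) = ((-75 + 11)² + 26343) + 4*43 = ((-64)² + 26343) + 172 = (4096 + 26343) + 172 = 30439 + 172 = 30611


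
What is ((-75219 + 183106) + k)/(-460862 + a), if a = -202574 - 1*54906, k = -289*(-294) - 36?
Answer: -192817/718342 ≈ -0.26842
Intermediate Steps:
k = 84930 (k = 84966 - 36 = 84930)
a = -257480 (a = -202574 - 54906 = -257480)
((-75219 + 183106) + k)/(-460862 + a) = ((-75219 + 183106) + 84930)/(-460862 - 257480) = (107887 + 84930)/(-718342) = 192817*(-1/718342) = -192817/718342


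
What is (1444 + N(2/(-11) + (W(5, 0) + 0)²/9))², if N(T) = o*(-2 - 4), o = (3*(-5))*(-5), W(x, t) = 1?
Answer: 988036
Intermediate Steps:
o = 75 (o = -15*(-5) = 75)
N(T) = -450 (N(T) = 75*(-2 - 4) = 75*(-6) = -450)
(1444 + N(2/(-11) + (W(5, 0) + 0)²/9))² = (1444 - 450)² = 994² = 988036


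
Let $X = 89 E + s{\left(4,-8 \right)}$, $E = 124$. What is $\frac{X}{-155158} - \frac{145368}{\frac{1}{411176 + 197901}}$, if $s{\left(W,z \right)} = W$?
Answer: $- \frac{298646449898568}{3373} \approx -8.854 \cdot 10^{10}$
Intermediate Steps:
$X = 11040$ ($X = 89 \cdot 124 + 4 = 11036 + 4 = 11040$)
$\frac{X}{-155158} - \frac{145368}{\frac{1}{411176 + 197901}} = \frac{11040}{-155158} - \frac{145368}{\frac{1}{411176 + 197901}} = 11040 \left(- \frac{1}{155158}\right) - \frac{145368}{\frac{1}{609077}} = - \frac{240}{3373} - 145368 \frac{1}{\frac{1}{609077}} = - \frac{240}{3373} - 88540305336 = - \frac{298646449898568}{3373}$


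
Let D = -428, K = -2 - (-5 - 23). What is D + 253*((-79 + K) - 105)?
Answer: -40402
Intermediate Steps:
K = 26 (K = -2 - 1*(-28) = -2 + 28 = 26)
D + 253*((-79 + K) - 105) = -428 + 253*((-79 + 26) - 105) = -428 + 253*(-53 - 105) = -428 + 253*(-158) = -428 - 39974 = -40402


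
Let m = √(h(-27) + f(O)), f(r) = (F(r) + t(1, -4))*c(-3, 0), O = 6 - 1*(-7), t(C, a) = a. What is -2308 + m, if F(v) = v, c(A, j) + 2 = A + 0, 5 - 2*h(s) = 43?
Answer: -2308 + 8*I ≈ -2308.0 + 8.0*I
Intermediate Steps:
h(s) = -19 (h(s) = 5/2 - ½*43 = 5/2 - 43/2 = -19)
c(A, j) = -2 + A (c(A, j) = -2 + (A + 0) = -2 + A)
O = 13 (O = 6 + 7 = 13)
f(r) = 20 - 5*r (f(r) = (r - 4)*(-2 - 3) = (-4 + r)*(-5) = 20 - 5*r)
m = 8*I (m = √(-19 + (20 - 5*13)) = √(-19 + (20 - 65)) = √(-19 - 45) = √(-64) = 8*I ≈ 8.0*I)
-2308 + m = -2308 + 8*I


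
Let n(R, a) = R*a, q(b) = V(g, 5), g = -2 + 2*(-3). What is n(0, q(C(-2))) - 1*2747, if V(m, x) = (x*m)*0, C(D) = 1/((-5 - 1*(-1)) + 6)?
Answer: -2747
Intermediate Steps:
C(D) = ½ (C(D) = 1/((-5 + 1) + 6) = 1/(-4 + 6) = 1/2 = ½)
g = -8 (g = -2 - 6 = -8)
V(m, x) = 0 (V(m, x) = (m*x)*0 = 0)
q(b) = 0
n(0, q(C(-2))) - 1*2747 = 0*0 - 1*2747 = 0 - 2747 = -2747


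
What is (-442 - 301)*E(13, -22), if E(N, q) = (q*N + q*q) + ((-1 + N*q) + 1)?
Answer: 65384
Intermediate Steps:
E(N, q) = q² + 2*N*q (E(N, q) = (N*q + q²) + N*q = (q² + N*q) + N*q = q² + 2*N*q)
(-442 - 301)*E(13, -22) = (-442 - 301)*(-22*(-22 + 2*13)) = -(-16346)*(-22 + 26) = -(-16346)*4 = -743*(-88) = 65384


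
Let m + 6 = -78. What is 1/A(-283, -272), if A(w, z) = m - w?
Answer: 1/199 ≈ 0.0050251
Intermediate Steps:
m = -84 (m = -6 - 78 = -84)
A(w, z) = -84 - w
1/A(-283, -272) = 1/(-84 - 1*(-283)) = 1/(-84 + 283) = 1/199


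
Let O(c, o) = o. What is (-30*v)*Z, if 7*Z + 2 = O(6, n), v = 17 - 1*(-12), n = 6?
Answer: -3480/7 ≈ -497.14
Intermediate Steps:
v = 29 (v = 17 + 12 = 29)
Z = 4/7 (Z = -2/7 + (1/7)*6 = -2/7 + 6/7 = 4/7 ≈ 0.57143)
(-30*v)*Z = -30*29*(4/7) = -870*4/7 = -3480/7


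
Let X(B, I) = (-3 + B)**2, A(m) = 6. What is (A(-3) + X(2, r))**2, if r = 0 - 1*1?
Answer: 49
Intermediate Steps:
r = -1 (r = 0 - 1 = -1)
(A(-3) + X(2, r))**2 = (6 + (-3 + 2)**2)**2 = (6 + (-1)**2)**2 = (6 + 1)**2 = 7**2 = 49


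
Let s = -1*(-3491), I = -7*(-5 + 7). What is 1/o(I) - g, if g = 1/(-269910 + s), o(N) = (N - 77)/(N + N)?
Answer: 1065689/3463447 ≈ 0.30770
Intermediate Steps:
I = -14 (I = -7*2 = -14)
s = 3491
o(N) = (-77 + N)/(2*N) (o(N) = (-77 + N)/((2*N)) = (-77 + N)*(1/(2*N)) = (-77 + N)/(2*N))
g = -1/266419 (g = 1/(-269910 + 3491) = 1/(-266419) = -1/266419 ≈ -3.7535e-6)
1/o(I) - g = 1/((1/2)*(-77 - 14)/(-14)) - 1*(-1/266419) = 1/((1/2)*(-1/14)*(-91)) + 1/266419 = 1/(13/4) + 1/266419 = 4/13 + 1/266419 = 1065689/3463447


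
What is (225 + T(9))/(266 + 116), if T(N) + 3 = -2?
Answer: 110/191 ≈ 0.57592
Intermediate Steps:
T(N) = -5 (T(N) = -3 - 2 = -5)
(225 + T(9))/(266 + 116) = (225 - 5)/(266 + 116) = 220/382 = 220*(1/382) = 110/191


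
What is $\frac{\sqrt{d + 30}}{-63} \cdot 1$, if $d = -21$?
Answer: $- \frac{1}{21} \approx -0.047619$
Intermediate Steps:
$\frac{\sqrt{d + 30}}{-63} \cdot 1 = \frac{\sqrt{-21 + 30}}{-63} \cdot 1 = \sqrt{9} \left(- \frac{1}{63}\right) 1 = 3 \left(- \frac{1}{63}\right) 1 = \left(- \frac{1}{21}\right) 1 = - \frac{1}{21}$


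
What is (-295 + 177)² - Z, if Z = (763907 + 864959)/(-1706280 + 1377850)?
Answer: 2287344093/164215 ≈ 13929.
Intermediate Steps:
Z = -814433/164215 (Z = 1628866/(-328430) = 1628866*(-1/328430) = -814433/164215 ≈ -4.9595)
(-295 + 177)² - Z = (-295 + 177)² - 1*(-814433/164215) = (-118)² + 814433/164215 = 13924 + 814433/164215 = 2287344093/164215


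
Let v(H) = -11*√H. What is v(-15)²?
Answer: -1815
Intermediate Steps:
v(-15)² = (-11*I*√15)² = -1815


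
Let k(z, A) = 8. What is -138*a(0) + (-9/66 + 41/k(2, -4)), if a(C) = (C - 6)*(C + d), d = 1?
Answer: 73303/88 ≈ 832.99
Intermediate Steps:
a(C) = (1 + C)*(-6 + C) (a(C) = (C - 6)*(C + 1) = (-6 + C)*(1 + C) = (1 + C)*(-6 + C))
-138*a(0) + (-9/66 + 41/k(2, -4)) = -138*(-6 + 0² - 5*0) + (-9/66 + 41/8) = -138*(-6 + 0 + 0) + (-9*1/66 + 41*(⅛)) = -138*(-6) + (-3/22 + 41/8) = 828 + 439/88 = 73303/88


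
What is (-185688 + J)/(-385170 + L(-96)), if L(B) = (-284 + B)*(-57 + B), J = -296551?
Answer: 482239/327030 ≈ 1.4746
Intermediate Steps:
(-185688 + J)/(-385170 + L(-96)) = (-185688 - 296551)/(-385170 + (16188 + (-96)² - 341*(-96))) = -482239/(-385170 + (16188 + 9216 + 32736)) = -482239/(-385170 + 58140) = -482239/(-327030) = -482239*(-1/327030) = 482239/327030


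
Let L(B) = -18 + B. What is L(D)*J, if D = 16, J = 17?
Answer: -34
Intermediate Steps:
L(D)*J = (-18 + 16)*17 = -2*17 = -34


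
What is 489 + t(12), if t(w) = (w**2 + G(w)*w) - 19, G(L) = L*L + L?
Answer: 2486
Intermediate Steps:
G(L) = L + L**2 (G(L) = L**2 + L = L + L**2)
t(w) = -19 + w**2 + w**2*(1 + w) (t(w) = (w**2 + (w*(1 + w))*w) - 19 = (w**2 + w**2*(1 + w)) - 19 = -19 + w**2 + w**2*(1 + w))
489 + t(12) = 489 + (-19 + 12**3 + 2*12**2) = 489 + (-19 + 1728 + 2*144) = 489 + (-19 + 1728 + 288) = 489 + 1997 = 2486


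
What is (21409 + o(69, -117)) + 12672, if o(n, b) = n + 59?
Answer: 34209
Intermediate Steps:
o(n, b) = 59 + n
(21409 + o(69, -117)) + 12672 = (21409 + (59 + 69)) + 12672 = (21409 + 128) + 12672 = 21537 + 12672 = 34209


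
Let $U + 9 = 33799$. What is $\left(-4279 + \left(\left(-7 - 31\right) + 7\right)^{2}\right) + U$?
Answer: $30472$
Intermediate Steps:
$U = 33790$ ($U = -9 + 33799 = 33790$)
$\left(-4279 + \left(\left(-7 - 31\right) + 7\right)^{2}\right) + U = \left(-4279 + \left(\left(-7 - 31\right) + 7\right)^{2}\right) + 33790 = \left(-4279 + \left(-38 + 7\right)^{2}\right) + 33790 = \left(-4279 + \left(-31\right)^{2}\right) + 33790 = \left(-4279 + 961\right) + 33790 = -3318 + 33790 = 30472$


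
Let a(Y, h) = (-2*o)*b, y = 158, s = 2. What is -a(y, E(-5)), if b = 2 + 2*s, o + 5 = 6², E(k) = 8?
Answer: 372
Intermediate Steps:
o = 31 (o = -5 + 6² = -5 + 36 = 31)
b = 6 (b = 2 + 2*2 = 2 + 4 = 6)
a(Y, h) = -372 (a(Y, h) = -2*31*6 = -62*6 = -372)
-a(y, E(-5)) = -1*(-372) = 372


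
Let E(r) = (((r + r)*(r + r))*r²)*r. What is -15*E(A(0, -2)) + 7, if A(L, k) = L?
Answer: 7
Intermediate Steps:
E(r) = 4*r⁵ (E(r) = (((2*r)*(2*r))*r²)*r = ((4*r²)*r²)*r = (4*r⁴)*r = 4*r⁵)
-15*E(A(0, -2)) + 7 = -60*0⁵ + 7 = -60*0 + 7 = -15*0 + 7 = 0 + 7 = 7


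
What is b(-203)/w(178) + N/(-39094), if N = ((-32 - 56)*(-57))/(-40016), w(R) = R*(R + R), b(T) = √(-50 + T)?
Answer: 57/17777108 + I*√253/63368 ≈ 3.2064e-6 + 0.00025101*I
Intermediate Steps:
w(R) = 2*R² (w(R) = R*(2*R) = 2*R²)
N = -627/5002 (N = -88*(-57)*(-1/40016) = 5016*(-1/40016) = -627/5002 ≈ -0.12535)
b(-203)/w(178) + N/(-39094) = √(-50 - 203)/((2*178²)) - 627/5002/(-39094) = √(-253)/((2*31684)) - 627/5002*(-1/39094) = (I*√253)/63368 + 57/17777108 = (I*√253)*(1/63368) + 57/17777108 = I*√253/63368 + 57/17777108 = 57/17777108 + I*√253/63368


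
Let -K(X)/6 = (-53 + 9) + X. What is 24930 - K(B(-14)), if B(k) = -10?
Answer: 24606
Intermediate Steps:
K(X) = 264 - 6*X (K(X) = -6*((-53 + 9) + X) = -6*(-44 + X) = 264 - 6*X)
24930 - K(B(-14)) = 24930 - (264 - 6*(-10)) = 24930 - (264 + 60) = 24930 - 1*324 = 24930 - 324 = 24606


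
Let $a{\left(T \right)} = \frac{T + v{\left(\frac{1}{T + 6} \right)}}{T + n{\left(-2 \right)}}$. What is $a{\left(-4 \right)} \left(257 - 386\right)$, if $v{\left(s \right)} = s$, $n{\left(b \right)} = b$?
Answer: $- \frac{301}{4} \approx -75.25$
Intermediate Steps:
$a{\left(T \right)} = \frac{T + \frac{1}{6 + T}}{-2 + T}$ ($a{\left(T \right)} = \frac{T + \frac{1}{T + 6}}{T - 2} = \frac{T + \frac{1}{6 + T}}{-2 + T}$)
$a{\left(-4 \right)} \left(257 - 386\right) = \frac{1 - 4 \left(6 - 4\right)}{\left(-2 - 4\right) \left(6 - 4\right)} \left(257 - 386\right) = \frac{1 - 8}{\left(-6\right) 2} \left(257 - 386\right) = \left(- \frac{1}{6}\right) \frac{1}{2} \left(1 - 8\right) \left(-129\right) = \left(- \frac{1}{6}\right) \frac{1}{2} \left(-7\right) \left(-129\right) = \frac{7}{12} \left(-129\right) = - \frac{301}{4}$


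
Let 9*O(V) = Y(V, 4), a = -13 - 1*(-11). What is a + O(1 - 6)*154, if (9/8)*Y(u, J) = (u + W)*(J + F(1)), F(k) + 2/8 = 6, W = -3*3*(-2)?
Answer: 51998/27 ≈ 1925.9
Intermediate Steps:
W = 18 (W = -9*(-2) = 18)
F(k) = 23/4 (F(k) = -¼ + 6 = 23/4)
a = -2 (a = -13 + 11 = -2)
Y(u, J) = 8*(18 + u)*(23/4 + J)/9 (Y(u, J) = 8*((u + 18)*(J + 23/4))/9 = 8*((18 + u)*(23/4 + J))/9 = 8*(18 + u)*(23/4 + J)/9)
O(V) = 52/3 + 26*V/27 (O(V) = (92 + 16*4 + 46*V/9 + (8/9)*4*V)/9 = (92 + 64 + 46*V/9 + 32*V/9)/9 = (156 + 26*V/3)/9 = 52/3 + 26*V/27)
a + O(1 - 6)*154 = -2 + (52/3 + 26*(1 - 6)/27)*154 = -2 + (52/3 + (26/27)*(-5))*154 = -2 + (52/3 - 130/27)*154 = -2 + (338/27)*154 = -2 + 52052/27 = 51998/27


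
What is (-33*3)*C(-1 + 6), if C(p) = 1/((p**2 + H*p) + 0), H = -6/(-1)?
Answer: -9/5 ≈ -1.8000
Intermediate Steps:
H = 6 (H = -6*(-1) = 6)
C(p) = 1/(p**2 + 6*p) (C(p) = 1/((p**2 + 6*p) + 0) = 1/(p**2 + 6*p))
(-33*3)*C(-1 + 6) = (-33*3)*(1/((-1 + 6)*(6 + (-1 + 6)))) = -99/(5*(6 + 5)) = -99/(5*11) = -99*1/55 = -9/5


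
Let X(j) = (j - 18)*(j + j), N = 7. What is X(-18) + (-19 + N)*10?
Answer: 1176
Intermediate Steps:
X(j) = 2*j*(-18 + j) (X(j) = (-18 + j)*(2*j) = 2*j*(-18 + j))
X(-18) + (-19 + N)*10 = 2*(-18)*(-18 - 18) + (-19 + 7)*10 = 2*(-18)*(-36) - 12*10 = 1296 - 120 = 1176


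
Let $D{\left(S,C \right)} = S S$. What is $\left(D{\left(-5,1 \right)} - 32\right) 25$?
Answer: $-175$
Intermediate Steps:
$D{\left(S,C \right)} = S^{2}$
$\left(D{\left(-5,1 \right)} - 32\right) 25 = \left(\left(-5\right)^{2} - 32\right) 25 = \left(25 - 32\right) 25 = \left(-7\right) 25 = -175$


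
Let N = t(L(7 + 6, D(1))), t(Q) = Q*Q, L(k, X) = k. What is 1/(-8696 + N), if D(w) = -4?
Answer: -1/8527 ≈ -0.00011727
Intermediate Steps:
t(Q) = Q**2
N = 169 (N = (7 + 6)**2 = 13**2 = 169)
1/(-8696 + N) = 1/(-8696 + 169) = 1/(-8527) = -1/8527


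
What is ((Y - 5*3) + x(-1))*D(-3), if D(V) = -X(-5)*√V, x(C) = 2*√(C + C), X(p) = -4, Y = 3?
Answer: 8*I*√3*(-6 + I*√2) ≈ -19.596 - 83.138*I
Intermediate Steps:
x(C) = 2*√2*√C (x(C) = 2*√(2*C) = 2*(√2*√C) = 2*√2*√C)
D(V) = 4*√V (D(V) = -(-4)*√V = 4*√V)
((Y - 5*3) + x(-1))*D(-3) = ((3 - 5*3) + 2*√2*√(-1))*(4*√(-3)) = ((3 - 15) + 2*√2*I)*(4*(I*√3)) = (-12 + 2*I*√2)*(4*I*√3) = 4*I*√3*(-12 + 2*I*√2)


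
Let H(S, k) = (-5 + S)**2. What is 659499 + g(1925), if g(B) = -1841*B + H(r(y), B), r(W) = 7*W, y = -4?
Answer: -2883337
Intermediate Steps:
g(B) = 1089 - 1841*B (g(B) = -1841*B + (-5 + 7*(-4))**2 = -1841*B + (-5 - 28)**2 = -1841*B + (-33)**2 = -1841*B + 1089 = 1089 - 1841*B)
659499 + g(1925) = 659499 + (1089 - 1841*1925) = 659499 + (1089 - 3543925) = 659499 - 3542836 = -2883337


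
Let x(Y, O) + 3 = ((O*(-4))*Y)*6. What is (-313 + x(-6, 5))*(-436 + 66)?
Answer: -149480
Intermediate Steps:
x(Y, O) = -3 - 24*O*Y (x(Y, O) = -3 + ((O*(-4))*Y)*6 = -3 + ((-4*O)*Y)*6 = -3 - 4*O*Y*6 = -3 - 24*O*Y)
(-313 + x(-6, 5))*(-436 + 66) = (-313 + (-3 - 24*5*(-6)))*(-436 + 66) = (-313 + (-3 + 720))*(-370) = (-313 + 717)*(-370) = 404*(-370) = -149480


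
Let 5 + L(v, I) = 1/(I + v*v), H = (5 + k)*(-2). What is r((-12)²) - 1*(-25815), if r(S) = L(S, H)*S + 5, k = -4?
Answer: 260211772/10367 ≈ 25100.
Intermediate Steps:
H = -2 (H = (5 - 4)*(-2) = 1*(-2) = -2)
L(v, I) = -5 + 1/(I + v²) (L(v, I) = -5 + 1/(I + v*v) = -5 + 1/(I + v²))
r(S) = 5 + S*(11 - 5*S²)/(-2 + S²) (r(S) = ((1 - 5*(-2) - 5*S²)/(-2 + S²))*S + 5 = ((1 + 10 - 5*S²)/(-2 + S²))*S + 5 = ((11 - 5*S²)/(-2 + S²))*S + 5 = S*(11 - 5*S²)/(-2 + S²) + 5 = 5 + S*(11 - 5*S²)/(-2 + S²))
r((-12)²) - 1*(-25815) = (-10 + 5*((-12)²)² - 1*(-12)²*(-11 + 5*((-12)²)²))/(-2 + ((-12)²)²) - 1*(-25815) = (-10 + 5*144² - 1*144*(-11 + 5*144²))/(-2 + 144²) + 25815 = (-10 + 5*20736 - 1*144*(-11 + 5*20736))/(-2 + 20736) + 25815 = (-10 + 103680 - 1*144*(-11 + 103680))/20734 + 25815 = (-10 + 103680 - 1*144*103669)/20734 + 25815 = (-10 + 103680 - 14928336)/20734 + 25815 = (1/20734)*(-14824666) + 25815 = -7412333/10367 + 25815 = 260211772/10367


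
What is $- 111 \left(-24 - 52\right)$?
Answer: $8436$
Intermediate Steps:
$- 111 \left(-24 - 52\right) = \left(-111\right) \left(-76\right) = 8436$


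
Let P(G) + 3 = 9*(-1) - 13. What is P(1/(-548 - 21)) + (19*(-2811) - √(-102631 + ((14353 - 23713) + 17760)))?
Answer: -53434 - I*√94231 ≈ -53434.0 - 306.97*I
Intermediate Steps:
P(G) = -25 (P(G) = -3 + (9*(-1) - 13) = -3 + (-9 - 13) = -3 - 22 = -25)
P(1/(-548 - 21)) + (19*(-2811) - √(-102631 + ((14353 - 23713) + 17760))) = -25 + (19*(-2811) - √(-102631 + ((14353 - 23713) + 17760))) = -25 + (-53409 - √(-102631 + (-9360 + 17760))) = -25 + (-53409 - √(-102631 + 8400)) = -25 + (-53409 - √(-94231)) = -25 + (-53409 - I*√94231) = -53434 - I*√94231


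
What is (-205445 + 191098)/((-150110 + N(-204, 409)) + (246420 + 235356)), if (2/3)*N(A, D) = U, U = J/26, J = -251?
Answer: -746044/17245879 ≈ -0.043259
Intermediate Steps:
U = -251/26 ≈ -9.6538
N(A, D) = -753/52 (N(A, D) = (3/2)*(-251/26) = -753/52)
(-205445 + 191098)/((-150110 + N(-204, 409)) + (246420 + 235356)) = (-205445 + 191098)/((-150110 - 753/52) + (246420 + 235356)) = -14347/(-7806473/52 + 481776) = -14347/17245879/52 = -14347*52/17245879 = -746044/17245879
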